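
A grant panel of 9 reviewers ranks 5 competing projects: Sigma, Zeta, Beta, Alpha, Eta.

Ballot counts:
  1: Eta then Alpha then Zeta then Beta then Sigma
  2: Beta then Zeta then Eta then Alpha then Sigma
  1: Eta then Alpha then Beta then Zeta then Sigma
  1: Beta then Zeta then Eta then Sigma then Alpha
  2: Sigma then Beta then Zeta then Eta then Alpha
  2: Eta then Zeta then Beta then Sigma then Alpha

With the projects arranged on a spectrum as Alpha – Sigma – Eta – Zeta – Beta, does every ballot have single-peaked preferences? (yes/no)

no

Axis positions: Alpha=1, Sigma=2, Eta=3, Zeta=4, Beta=5.
Group 1: ranking walks positions 3-1-4-5-2; Alpha is ranked above Sigma even though Sigma lies between Alpha and the peak Eta on the axis — preferences dip and rise again. Not single-peaked.
Group 2: ranking walks positions 5-4-3-1-2; Alpha is ranked above Sigma even though Sigma lies between Alpha and the peak Beta on the axis — preferences dip and rise again. Not single-peaked.
Group 3: ranking walks positions 3-1-5-4-2; Alpha is ranked above Sigma even though Sigma lies between Alpha and the peak Eta on the axis — preferences dip and rise again. Not single-peaked.
Group 4 (peak Beta at position 5): ranking walks positions 5-4-3-2-1, expanding outward from the peak — single-peaked.
Group 5: ranking walks positions 2-5-4-3-1; Beta is ranked above Eta even though Eta lies between Beta and the peak Sigma on the axis — preferences dip and rise again. Not single-peaked.
Group 6 (peak Eta at position 3): ranking walks positions 3-4-5-2-1, expanding outward from the peak — single-peaked.
Group 1 violates single-peakedness, so the profile is not single-peaked on this axis.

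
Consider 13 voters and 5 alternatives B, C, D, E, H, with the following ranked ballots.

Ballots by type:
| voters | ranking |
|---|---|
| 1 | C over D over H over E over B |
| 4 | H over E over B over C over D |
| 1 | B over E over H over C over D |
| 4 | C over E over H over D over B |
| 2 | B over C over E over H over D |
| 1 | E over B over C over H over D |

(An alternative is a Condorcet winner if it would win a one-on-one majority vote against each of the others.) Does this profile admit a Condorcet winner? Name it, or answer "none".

Check each pair by majority over 13 ballots:
B–C: B 8–5.
B–D: B 8–5.
B vs E: E wins 10–3.
B–H: H 9–4.
C vs D: C wins 13–0.
C vs E: C wins 7–6.
C–H: C 8–5.
D vs E: E, 12–1.
D vs H: H wins 12–1.
E–H: E 8–5.
Each alternative drops at least one matchup (B loses to E; C loses to B; D loses to B; E loses to C; H loses to C); the cycle B beats C beats E beats B rules out a Condorcet winner.

none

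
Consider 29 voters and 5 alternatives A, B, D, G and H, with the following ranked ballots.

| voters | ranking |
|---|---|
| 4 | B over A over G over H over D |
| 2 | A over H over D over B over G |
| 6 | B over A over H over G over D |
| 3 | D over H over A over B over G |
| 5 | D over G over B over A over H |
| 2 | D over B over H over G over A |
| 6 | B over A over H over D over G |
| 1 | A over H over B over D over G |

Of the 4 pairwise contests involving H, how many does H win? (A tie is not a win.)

H against each rival (29 voters):
H vs A: A wins 24–5.
H–B: B 23–6.
H vs D: 4+2+6+6+1 = 19 for H, 10 for D — H by 19–10.
H vs G: 20 to 9, H.
H beats D, G; loses to A, B — 2 pairwise wins.

2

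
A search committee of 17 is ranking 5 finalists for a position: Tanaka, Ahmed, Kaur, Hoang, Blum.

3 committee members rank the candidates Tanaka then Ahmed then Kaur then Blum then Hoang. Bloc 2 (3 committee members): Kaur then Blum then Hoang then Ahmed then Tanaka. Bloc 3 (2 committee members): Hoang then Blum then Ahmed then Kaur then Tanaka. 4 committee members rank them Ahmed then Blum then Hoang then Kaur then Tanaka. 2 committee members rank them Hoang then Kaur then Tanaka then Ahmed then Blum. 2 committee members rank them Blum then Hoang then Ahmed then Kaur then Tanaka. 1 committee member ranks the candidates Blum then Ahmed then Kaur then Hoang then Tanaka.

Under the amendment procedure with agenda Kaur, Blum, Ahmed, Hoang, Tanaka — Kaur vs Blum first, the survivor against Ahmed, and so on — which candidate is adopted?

Hoang

Round 1: Kaur vs Blum — 8–9, Blum advances.
Round 2: Blum vs Ahmed — 8–9, Ahmed advances.
Round 3: Ahmed vs Hoang — 8–9, Hoang advances.
Round 4: Hoang vs Tanaka — 14–3, Hoang advances.
The agenda winner is Hoang.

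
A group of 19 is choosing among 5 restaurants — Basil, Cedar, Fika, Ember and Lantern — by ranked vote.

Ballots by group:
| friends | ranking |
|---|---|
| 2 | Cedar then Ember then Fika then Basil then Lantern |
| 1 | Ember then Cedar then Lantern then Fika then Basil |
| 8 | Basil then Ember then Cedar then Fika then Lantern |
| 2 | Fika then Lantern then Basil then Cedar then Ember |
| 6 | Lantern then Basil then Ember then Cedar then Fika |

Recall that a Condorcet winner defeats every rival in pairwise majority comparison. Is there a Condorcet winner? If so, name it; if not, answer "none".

Head-to-head results (19 friends):
Basil vs Cedar: Basil wins 16–3.
Basil vs Fika: Basil wins 14–5.
Basil vs Ember: Basil, 16–3.
Basil vs Lantern: Basil, 10–9.
Cedar vs Fika: Cedar, 17–2.
Cedar vs Ember: Ember, 15–4.
Cedar vs Lantern: Cedar, 11–8.
Fika vs Ember: Ember wins 17–2.
Fika vs Lantern: Fika wins 12–7.
Ember vs Lantern: Ember, 11–8.
Basil beats each of Cedar, Fika, Ember, Lantern — Basil is the Condorcet winner.

Basil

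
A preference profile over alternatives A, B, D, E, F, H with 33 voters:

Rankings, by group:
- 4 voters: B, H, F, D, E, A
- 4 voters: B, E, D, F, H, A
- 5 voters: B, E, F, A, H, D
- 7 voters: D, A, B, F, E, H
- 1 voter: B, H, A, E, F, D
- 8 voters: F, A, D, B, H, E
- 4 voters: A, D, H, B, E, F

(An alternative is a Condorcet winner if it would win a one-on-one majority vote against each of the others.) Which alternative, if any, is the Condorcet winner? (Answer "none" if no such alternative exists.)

Head-to-head results (33 voters):
A vs B: A wins 19–14.
A–D: A 18–15.
A vs E: A is ranked higher on 7+1+8+4 = 20 ballots, E on 13. A wins 20–13.
A vs F: F wins 21–12.
A vs H: A preferred on 5+7+8+4 = 24 ballots; A wins 24–9.
B vs D: B is ranked higher on 4+4+5+1 = 14 ballots, D on 19. D wins 19–14.
B vs E: 33 to 0, B.
B vs F: B, 25–8.
B vs H: B wins 29–4.
D vs E: D wins 23–10.
D vs F: 15 to 18, F.
D–H: D 23–10.
E vs F: 14 to 19, F.
E vs H: 4+5+7 = 16 for E, 17 for H — H by 17–16.
F–H: F 24–9.
Each alternative drops at least one matchup (A loses to F; B loses to A; D loses to A; E loses to A; F loses to B; H loses to A); the cycle A → B → F → A rules out a Condorcet winner.

none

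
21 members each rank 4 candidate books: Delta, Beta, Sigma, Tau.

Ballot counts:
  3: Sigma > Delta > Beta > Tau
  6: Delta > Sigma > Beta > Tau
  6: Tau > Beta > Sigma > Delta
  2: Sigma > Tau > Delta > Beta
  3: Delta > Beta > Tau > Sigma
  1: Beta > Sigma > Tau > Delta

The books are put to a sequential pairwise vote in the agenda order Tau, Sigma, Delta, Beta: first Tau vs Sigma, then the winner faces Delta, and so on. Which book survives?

Round 1: Tau vs Sigma — 9–12, Sigma advances.
Round 2: Sigma vs Delta — 12–9, Sigma advances.
Round 3: Sigma vs Beta — 11–10, Sigma advances.
The agenda winner is Sigma.

Sigma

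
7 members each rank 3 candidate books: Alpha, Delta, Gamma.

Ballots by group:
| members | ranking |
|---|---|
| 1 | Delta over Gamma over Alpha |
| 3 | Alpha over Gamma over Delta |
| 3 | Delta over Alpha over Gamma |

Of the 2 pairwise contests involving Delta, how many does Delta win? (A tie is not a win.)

2

Delta against each rival (7 members):
Delta–Alpha: Delta 4–3.
Delta vs Gamma: Delta, 4–3.
Delta beats Alpha, Gamma — 2 pairwise wins.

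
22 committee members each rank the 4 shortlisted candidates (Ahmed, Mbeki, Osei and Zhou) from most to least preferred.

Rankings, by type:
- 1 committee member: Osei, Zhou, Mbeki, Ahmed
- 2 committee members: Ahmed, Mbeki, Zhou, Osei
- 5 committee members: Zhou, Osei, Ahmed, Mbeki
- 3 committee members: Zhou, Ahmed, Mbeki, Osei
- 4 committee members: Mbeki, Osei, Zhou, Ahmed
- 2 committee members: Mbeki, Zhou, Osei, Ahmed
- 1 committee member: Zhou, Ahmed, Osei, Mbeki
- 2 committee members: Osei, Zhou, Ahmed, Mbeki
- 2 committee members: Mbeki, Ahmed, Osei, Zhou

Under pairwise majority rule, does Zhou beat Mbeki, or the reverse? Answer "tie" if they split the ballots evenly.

Ballots ranking Zhou above Mbeki: 1 + 5 + 3 + 1 + 2 = 12.
Ballots ranking Mbeki above Zhou: 22 − 12 = 10.
Zhou wins the head-to-head 12–10.

Zhou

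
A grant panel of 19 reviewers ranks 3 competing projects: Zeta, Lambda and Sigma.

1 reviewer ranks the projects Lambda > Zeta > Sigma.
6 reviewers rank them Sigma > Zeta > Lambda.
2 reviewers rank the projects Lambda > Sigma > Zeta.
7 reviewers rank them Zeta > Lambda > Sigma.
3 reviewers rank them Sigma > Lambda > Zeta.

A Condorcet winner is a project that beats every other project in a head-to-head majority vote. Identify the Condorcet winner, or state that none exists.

Pairwise majorities:
Zeta vs Lambda: Zeta is ranked higher on 6+7 = 13 ballots, Lambda on 6. Zeta wins 13–6.
Zeta vs Sigma: 1+7 = 8 for Zeta, 11 for Sigma — Sigma by 11–8.
Lambda vs Sigma: 1+2+7 = 10 for Lambda, 9 for Sigma — Lambda by 10–9.
Each project drops at least one matchup (Zeta loses to Sigma; Lambda loses to Zeta; Sigma loses to Lambda); the cycle Zeta beats Lambda beats Sigma beats Zeta rules out a Condorcet winner.

none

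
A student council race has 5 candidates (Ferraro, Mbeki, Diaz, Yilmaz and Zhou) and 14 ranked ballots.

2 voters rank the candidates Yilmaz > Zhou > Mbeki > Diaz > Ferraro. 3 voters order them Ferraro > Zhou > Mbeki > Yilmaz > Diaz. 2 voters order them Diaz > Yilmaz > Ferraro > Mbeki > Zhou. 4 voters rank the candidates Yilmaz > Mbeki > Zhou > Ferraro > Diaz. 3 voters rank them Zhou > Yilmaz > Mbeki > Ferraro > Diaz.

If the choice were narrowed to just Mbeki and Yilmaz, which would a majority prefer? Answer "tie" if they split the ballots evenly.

Ballots ranking Mbeki above Yilmaz: 3.
Ballots ranking Yilmaz above Mbeki: 14 − 3 = 11.
Yilmaz wins the head-to-head 11–3.

Yilmaz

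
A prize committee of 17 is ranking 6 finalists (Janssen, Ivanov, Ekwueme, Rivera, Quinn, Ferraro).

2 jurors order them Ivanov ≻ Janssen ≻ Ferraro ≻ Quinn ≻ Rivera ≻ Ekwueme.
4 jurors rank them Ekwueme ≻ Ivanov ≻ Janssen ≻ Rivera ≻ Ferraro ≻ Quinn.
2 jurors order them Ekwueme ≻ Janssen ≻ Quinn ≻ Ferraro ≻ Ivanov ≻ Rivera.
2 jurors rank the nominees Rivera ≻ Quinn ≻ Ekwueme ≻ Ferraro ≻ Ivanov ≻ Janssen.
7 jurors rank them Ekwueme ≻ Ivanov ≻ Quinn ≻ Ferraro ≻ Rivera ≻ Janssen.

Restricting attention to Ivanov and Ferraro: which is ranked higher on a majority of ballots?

Ivanov

Ballots ranking Ivanov above Ferraro: 2 + 4 + 7 = 13.
Ballots ranking Ferraro above Ivanov: 17 − 13 = 4.
Ivanov wins the head-to-head 13–4.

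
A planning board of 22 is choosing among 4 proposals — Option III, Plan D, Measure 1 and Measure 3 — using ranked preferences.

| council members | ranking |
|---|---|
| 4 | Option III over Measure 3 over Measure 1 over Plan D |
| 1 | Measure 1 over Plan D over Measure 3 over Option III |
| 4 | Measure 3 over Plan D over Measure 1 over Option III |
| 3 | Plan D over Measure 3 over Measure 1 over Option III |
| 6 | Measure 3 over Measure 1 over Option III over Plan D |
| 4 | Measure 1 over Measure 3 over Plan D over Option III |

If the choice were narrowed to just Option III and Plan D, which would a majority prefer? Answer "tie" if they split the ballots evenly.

Ballots ranking Option III above Plan D: 4 + 6 = 10.
Ballots ranking Plan D above Option III: 22 − 10 = 12.
Plan D wins the head-to-head 12–10.

Plan D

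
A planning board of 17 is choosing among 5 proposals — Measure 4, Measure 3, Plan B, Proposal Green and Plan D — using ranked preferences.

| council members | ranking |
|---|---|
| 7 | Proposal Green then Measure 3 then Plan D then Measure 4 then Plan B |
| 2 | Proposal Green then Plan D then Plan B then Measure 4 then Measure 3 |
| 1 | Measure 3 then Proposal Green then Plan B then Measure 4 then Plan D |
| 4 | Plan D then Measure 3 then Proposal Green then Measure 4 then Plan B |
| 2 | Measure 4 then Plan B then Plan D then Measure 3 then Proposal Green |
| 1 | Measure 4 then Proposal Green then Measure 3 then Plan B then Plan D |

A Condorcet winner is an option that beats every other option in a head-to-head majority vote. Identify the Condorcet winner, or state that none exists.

Proposal Green

Pairwise majorities:
Measure 4 vs Measure 3: Measure 3, 12–5.
Measure 4 vs Plan B: Measure 4 wins 14–3.
Measure 4–Proposal Green: Proposal Green 14–3.
Measure 4 vs Plan D: 1+2+1 = 4 for Measure 4, 13 for Plan D — Plan D by 13–4.
Measure 3 vs Plan B: Measure 3, 13–4.
Measure 3 vs Proposal Green: Measure 3 preferred on 1+4+2 = 7 ballots; Proposal Green wins 10–7.
Measure 3 vs Plan D: Measure 3 preferred on 7+1+1 = 9 ballots; Measure 3 wins 9–8.
Plan B vs Proposal Green: Proposal Green, 15–2.
Plan B vs Plan D: Plan D wins 13–4.
Proposal Green vs Plan D: Proposal Green preferred on 7+2+1+1 = 11 ballots; Proposal Green wins 11–6.
Only Proposal Green has no losses; Proposal Green is the Condorcet winner.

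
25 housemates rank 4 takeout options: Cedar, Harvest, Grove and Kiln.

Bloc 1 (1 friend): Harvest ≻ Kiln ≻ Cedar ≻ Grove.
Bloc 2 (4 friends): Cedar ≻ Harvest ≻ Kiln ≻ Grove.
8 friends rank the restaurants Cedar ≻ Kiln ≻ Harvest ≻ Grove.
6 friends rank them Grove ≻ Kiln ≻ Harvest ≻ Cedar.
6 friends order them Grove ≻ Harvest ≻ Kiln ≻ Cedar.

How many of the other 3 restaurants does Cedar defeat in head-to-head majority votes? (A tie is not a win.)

Cedar against each rival (25 friends):
Cedar vs Harvest: Cedar preferred on 4+8 = 12 ballots; Harvest wins 13–12.
Cedar vs Grove: 13 to 12, Cedar.
Cedar vs Kiln: Cedar is ranked higher on 4+8 = 12 ballots, Kiln on 13. Kiln wins 13–12.
Cedar beats Grove; loses to Harvest, Kiln — 1 pairwise win.

1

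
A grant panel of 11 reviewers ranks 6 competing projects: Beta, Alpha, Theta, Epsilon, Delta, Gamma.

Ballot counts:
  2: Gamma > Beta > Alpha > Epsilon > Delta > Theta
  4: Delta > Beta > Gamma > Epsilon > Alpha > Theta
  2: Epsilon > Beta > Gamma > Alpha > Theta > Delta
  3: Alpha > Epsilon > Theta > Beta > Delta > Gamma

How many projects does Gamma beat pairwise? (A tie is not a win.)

3

Gamma against each rival (11 reviewers):
Gamma vs Beta: Beta wins 9–2.
Gamma–Alpha: Gamma 8–3.
Gamma–Theta: Gamma 8–3.
Gamma vs Epsilon: Gamma, 6–5.
Gamma vs Delta: 4 to 7, Delta.
Gamma beats Alpha, Theta, Epsilon; loses to Beta, Delta — 3 pairwise wins.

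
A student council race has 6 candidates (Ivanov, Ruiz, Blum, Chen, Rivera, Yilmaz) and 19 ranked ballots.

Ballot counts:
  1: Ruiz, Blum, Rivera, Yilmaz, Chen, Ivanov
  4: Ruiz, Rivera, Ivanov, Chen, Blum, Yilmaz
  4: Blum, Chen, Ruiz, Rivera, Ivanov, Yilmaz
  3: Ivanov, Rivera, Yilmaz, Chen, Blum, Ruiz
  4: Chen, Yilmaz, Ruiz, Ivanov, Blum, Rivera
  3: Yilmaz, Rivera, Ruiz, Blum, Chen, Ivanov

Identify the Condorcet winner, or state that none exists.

Check each pair by majority over 19 ballots:
Ivanov vs Ruiz: 3 to 16, Ruiz.
Ivanov vs Blum: Ivanov preferred on 4+3+4 = 11 ballots; Ivanov wins 11–8.
Ivanov vs Chen: Chen wins 12–7.
Ivanov vs Rivera: Rivera wins 12–7.
Ivanov vs Yilmaz: 4+4+3 = 11 for Ivanov, 8 for Yilmaz — Ivanov by 11–8.
Ruiz–Blum: Ruiz 12–7.
Ruiz vs Chen: 8 to 11, Chen.
Ruiz vs Rivera: Ruiz, 13–6.
Ruiz vs Yilmaz: Yilmaz wins 10–9.
Blum vs Chen: Chen, 11–8.
Blum vs Rivera: 1+4+4 = 9 for Blum, 10 for Rivera — Rivera by 10–9.
Blum vs Yilmaz: 1+4+4 = 9 for Blum, 10 for Yilmaz — Yilmaz by 10–9.
Chen vs Rivera: Chen is ranked higher on 4+4 = 8 ballots, Rivera on 11. Rivera wins 11–8.
Chen vs Yilmaz: Chen wins 12–7.
Rivera vs Yilmaz: Rivera is ranked higher on 1+4+4+3 = 12 ballots, Yilmaz on 7. Rivera wins 12–7.
Each candidate drops at least one matchup (Ivanov loses to Ruiz; Ruiz loses to Chen; Blum loses to Ivanov; Chen loses to Rivera; Rivera loses to Ruiz; Yilmaz loses to Ivanov); the cycle Ivanov → Yilmaz → Ruiz → Ivanov rules out a Condorcet winner.

none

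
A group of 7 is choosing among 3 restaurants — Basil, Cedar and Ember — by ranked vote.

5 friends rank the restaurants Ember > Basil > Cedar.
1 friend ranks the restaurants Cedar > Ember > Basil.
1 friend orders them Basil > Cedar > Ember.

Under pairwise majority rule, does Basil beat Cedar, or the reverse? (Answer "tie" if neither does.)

Basil

Ballots ranking Basil above Cedar: 5 + 1 = 6.
Ballots ranking Cedar above Basil: 7 − 6 = 1.
Basil wins the head-to-head 6–1.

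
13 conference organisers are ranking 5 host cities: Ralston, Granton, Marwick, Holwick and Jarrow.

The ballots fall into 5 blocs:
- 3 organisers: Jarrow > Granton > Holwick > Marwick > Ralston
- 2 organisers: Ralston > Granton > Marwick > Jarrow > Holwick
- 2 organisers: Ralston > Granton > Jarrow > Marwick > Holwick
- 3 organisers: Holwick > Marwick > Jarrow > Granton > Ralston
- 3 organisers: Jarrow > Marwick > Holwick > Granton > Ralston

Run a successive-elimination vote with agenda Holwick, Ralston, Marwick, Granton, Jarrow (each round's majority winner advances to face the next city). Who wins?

Round 1: Holwick vs Ralston — 9–4, Holwick advances.
Round 2: Holwick vs Marwick — 6–7, Marwick advances.
Round 3: Marwick vs Granton — 6–7, Granton advances.
Round 4: Granton vs Jarrow — 4–9, Jarrow advances.
Jarrow survives the agenda.

Jarrow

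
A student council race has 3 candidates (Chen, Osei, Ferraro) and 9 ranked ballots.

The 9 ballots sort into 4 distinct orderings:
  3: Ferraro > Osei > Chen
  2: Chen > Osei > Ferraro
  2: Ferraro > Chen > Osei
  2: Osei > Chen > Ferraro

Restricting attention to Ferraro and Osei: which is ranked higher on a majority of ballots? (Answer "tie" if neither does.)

Ballots ranking Ferraro above Osei: 3 + 2 = 5.
Ballots ranking Osei above Ferraro: 9 − 5 = 4.
Ferraro wins the head-to-head 5–4.

Ferraro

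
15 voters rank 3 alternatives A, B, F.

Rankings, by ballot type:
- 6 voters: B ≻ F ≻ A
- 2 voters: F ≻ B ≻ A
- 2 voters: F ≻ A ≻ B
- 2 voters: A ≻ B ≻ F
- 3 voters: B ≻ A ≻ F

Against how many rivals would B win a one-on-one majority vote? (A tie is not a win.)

2

B against each rival (15 voters):
B vs A: 6+2+3 = 11 for B, 4 for A — B by 11–4.
B vs F: 11 to 4, B.
B beats A, F — 2 pairwise wins.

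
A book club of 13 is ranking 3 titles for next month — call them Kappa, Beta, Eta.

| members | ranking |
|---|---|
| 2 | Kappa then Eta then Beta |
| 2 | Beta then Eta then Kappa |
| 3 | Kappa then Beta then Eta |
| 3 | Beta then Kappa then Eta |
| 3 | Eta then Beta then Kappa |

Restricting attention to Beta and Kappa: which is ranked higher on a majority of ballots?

Beta

Ballots ranking Beta above Kappa: 2 + 3 + 3 = 8.
Ballots ranking Kappa above Beta: 13 − 8 = 5.
Beta wins the head-to-head 8–5.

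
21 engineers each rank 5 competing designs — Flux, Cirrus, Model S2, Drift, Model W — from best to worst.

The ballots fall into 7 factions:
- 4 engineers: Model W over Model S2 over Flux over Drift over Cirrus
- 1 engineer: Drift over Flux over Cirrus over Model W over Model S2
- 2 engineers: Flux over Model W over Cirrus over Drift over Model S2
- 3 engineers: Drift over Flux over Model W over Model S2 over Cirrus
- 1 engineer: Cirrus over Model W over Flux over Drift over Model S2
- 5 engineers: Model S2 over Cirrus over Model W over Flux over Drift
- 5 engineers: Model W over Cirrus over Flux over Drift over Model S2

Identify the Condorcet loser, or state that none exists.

Pairwise majorities:
Flux–Cirrus: Cirrus 11–10.
Flux vs Model S2: 12 to 9, Flux.
Flux–Drift: Flux 17–4.
Flux vs Model W: Flux preferred on 1+2+3 = 6 ballots; Model W wins 15–6.
Cirrus vs Model S2: Model S2 wins 12–9.
Cirrus vs Drift: Cirrus, 13–8.
Cirrus vs Model W: 7 to 14, Model W.
Model S2–Drift: Drift 12–9.
Model S2 vs Model W: 5 for Model S2, 16 for Model W — Model W by 16–5.
Drift vs Model W: 4 to 17, Model W.
No design is winless: Flux beats Model S2; Cirrus beats Flux; Model S2 beats Cirrus; Drift beats Model S2; Model W beats Flux. There is no Condorcet loser.

none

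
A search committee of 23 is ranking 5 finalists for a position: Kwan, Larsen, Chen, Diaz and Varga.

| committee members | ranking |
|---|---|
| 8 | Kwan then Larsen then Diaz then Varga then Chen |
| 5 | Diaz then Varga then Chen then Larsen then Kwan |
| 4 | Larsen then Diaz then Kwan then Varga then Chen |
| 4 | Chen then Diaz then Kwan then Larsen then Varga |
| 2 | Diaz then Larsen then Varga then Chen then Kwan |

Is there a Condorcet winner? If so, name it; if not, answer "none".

none

Pairwise majorities:
Kwan vs Larsen: Kwan, 12–11.
Kwan vs Chen: Kwan, 12–11.
Kwan vs Diaz: Diaz wins 15–8.
Kwan vs Varga: Kwan wins 16–7.
Larsen–Chen: Larsen 14–9.
Larsen–Diaz: Larsen 12–11.
Larsen vs Varga: Larsen wins 18–5.
Chen vs Diaz: Diaz, 19–4.
Chen vs Varga: Varga, 19–4.
Diaz–Varga: Diaz 23–0.
Each candidate drops at least one matchup (Kwan loses to Diaz; Larsen loses to Kwan; Chen loses to Kwan; Diaz loses to Larsen; Varga loses to Kwan); the cycle Kwan > Larsen > Diaz > Kwan rules out a Condorcet winner.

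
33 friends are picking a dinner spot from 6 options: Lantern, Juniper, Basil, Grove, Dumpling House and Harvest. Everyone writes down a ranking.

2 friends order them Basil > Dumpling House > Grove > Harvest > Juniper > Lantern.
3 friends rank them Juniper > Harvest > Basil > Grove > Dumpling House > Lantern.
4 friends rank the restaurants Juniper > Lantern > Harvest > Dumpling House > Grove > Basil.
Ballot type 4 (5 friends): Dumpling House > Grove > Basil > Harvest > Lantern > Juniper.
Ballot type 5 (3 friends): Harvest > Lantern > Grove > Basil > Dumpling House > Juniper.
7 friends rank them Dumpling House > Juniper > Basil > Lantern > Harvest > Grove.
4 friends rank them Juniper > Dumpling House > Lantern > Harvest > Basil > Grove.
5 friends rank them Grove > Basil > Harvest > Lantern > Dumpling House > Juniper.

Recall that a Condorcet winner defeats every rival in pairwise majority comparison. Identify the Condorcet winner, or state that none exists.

Dumpling House

Check each pair by majority over 33 ballots:
Lantern vs Juniper: Juniper wins 20–13.
Lantern vs Basil: Basil, 22–11.
Lantern vs Grove: Lantern, 18–15.
Lantern vs Dumpling House: Dumpling House wins 21–12.
Lantern vs Harvest: Harvest, 18–15.
Juniper–Basil: Juniper 18–15.
Juniper vs Grove: Juniper, 18–15.
Juniper vs Dumpling House: Dumpling House, 22–11.
Juniper vs Harvest: Juniper, 18–15.
Basil vs Grove: Grove, 17–16.
Basil–Dumpling House: Dumpling House 20–13.
Basil vs Harvest: Basil wins 19–14.
Grove–Dumpling House: Dumpling House 22–11.
Grove–Harvest: Harvest 21–12.
Dumpling House–Harvest: Dumpling House 18–15.
Only Dumpling House has no losses; Dumpling House is the Condorcet winner.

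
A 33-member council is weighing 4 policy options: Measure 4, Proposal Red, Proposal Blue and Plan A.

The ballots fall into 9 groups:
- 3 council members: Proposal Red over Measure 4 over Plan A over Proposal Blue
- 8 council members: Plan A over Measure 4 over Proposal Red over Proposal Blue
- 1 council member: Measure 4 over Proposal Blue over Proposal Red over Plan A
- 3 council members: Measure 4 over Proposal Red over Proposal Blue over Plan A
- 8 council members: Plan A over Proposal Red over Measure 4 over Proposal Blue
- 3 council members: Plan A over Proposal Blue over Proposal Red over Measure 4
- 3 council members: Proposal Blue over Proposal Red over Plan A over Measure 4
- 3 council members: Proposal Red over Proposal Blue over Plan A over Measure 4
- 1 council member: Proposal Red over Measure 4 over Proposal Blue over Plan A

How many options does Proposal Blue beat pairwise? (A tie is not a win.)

0

Proposal Blue against each rival (33 council members):
Proposal Blue vs Measure 4: Measure 4, 24–9.
Proposal Blue vs Proposal Red: Proposal Blue preferred on 1+3+3 = 7 ballots; Proposal Red wins 26–7.
Proposal Blue vs Plan A: 1+3+3+3+1 = 11 for Proposal Blue, 22 for Plan A — Plan A by 22–11.
Proposal Blue beats no one; loses to Measure 4, Proposal Red, Plan A — 0 pairwise wins.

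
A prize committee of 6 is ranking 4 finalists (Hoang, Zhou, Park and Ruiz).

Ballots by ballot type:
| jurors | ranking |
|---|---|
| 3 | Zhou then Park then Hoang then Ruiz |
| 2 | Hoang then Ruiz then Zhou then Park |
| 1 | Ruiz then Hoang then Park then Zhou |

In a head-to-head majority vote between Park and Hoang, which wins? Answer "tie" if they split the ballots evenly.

Ballots ranking Park above Hoang: 3.
Ballots ranking Hoang above Park: 6 − 3 = 3.
3–3: the pair ties.

tie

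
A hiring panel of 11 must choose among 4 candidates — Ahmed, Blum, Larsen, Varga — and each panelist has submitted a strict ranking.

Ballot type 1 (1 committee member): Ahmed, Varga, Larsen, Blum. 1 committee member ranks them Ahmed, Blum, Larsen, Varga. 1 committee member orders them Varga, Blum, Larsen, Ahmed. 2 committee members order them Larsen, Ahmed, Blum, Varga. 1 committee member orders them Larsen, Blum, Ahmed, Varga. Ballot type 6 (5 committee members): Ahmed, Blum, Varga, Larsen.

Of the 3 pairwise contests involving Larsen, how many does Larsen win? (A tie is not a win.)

Larsen against each rival (11 committee members):
Larsen vs Ahmed: Ahmed, 7–4.
Larsen vs Blum: 1+2+1 = 4 for Larsen, 7 for Blum — Blum by 7–4.
Larsen vs Varga: Larsen preferred on 1+2+1 = 4 ballots; Varga wins 7–4.
Larsen beats no one; loses to Ahmed, Blum, Varga — 0 pairwise wins.

0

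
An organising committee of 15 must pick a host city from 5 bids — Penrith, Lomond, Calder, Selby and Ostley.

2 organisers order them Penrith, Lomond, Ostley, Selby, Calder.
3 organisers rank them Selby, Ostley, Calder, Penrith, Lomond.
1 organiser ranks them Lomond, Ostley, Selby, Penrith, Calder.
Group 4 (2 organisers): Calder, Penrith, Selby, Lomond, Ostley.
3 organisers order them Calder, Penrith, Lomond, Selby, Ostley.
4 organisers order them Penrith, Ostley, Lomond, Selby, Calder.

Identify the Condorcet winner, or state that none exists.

none

Head-to-head results (15 organisers):
Penrith vs Lomond: Penrith preferred on 2+3+2+3+4 = 14 ballots; Penrith wins 14–1.
Penrith vs Calder: Penrith preferred on 2+1+4 = 7 ballots; Calder wins 8–7.
Penrith vs Selby: 2+2+3+4 = 11 for Penrith, 4 for Selby — Penrith by 11–4.
Penrith vs Ostley: 2+2+3+4 = 11 for Penrith, 4 for Ostley — Penrith by 11–4.
Lomond vs Calder: Lomond preferred on 2+1+4 = 7 ballots; Calder wins 8–7.
Lomond vs Selby: Lomond wins 10–5.
Lomond vs Ostley: Lomond preferred on 2+1+2+3 = 8 ballots; Lomond wins 8–7.
Calder–Selby: Selby 10–5.
Calder vs Ostley: Ostley, 10–5.
Selby vs Ostley: Selby wins 8–7.
No city is unbeaten: Penrith loses to Calder; Lomond loses to Penrith; Calder loses to Selby; Selby loses to Penrith; Ostley loses to Penrith. In particular Penrith > Selby > Calder > Penrith is a majority cycle — no Condorcet winner exists.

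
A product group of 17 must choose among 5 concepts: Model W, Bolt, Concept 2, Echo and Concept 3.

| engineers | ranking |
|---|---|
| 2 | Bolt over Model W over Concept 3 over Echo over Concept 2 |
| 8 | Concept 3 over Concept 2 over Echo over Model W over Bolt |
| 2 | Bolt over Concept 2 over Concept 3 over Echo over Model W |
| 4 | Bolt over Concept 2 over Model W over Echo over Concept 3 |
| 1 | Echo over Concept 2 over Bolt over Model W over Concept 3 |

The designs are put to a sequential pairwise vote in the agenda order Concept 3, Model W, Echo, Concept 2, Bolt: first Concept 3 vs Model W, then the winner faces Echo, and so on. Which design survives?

Bolt

Round 1: Concept 3 vs Model W — 10–7, Concept 3 advances.
Round 2: Concept 3 vs Echo — 12–5, Concept 3 advances.
Round 3: Concept 3 vs Concept 2 — 10–7, Concept 3 advances.
Round 4: Concept 3 vs Bolt — 8–9, Bolt advances.
Bolt survives the agenda.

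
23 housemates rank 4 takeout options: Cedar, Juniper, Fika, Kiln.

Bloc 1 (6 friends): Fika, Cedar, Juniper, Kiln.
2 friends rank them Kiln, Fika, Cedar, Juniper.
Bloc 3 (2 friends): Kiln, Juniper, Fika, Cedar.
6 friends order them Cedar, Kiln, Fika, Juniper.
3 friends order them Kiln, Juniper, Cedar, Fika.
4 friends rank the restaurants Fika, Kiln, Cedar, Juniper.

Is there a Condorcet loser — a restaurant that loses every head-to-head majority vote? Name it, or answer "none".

Juniper

Head-to-head results (23 friends):
Cedar vs Juniper: 6+2+6+4 = 18 for Cedar, 5 for Juniper — Cedar by 18–5.
Cedar vs Fika: Cedar is ranked higher on 6+3 = 9 ballots, Fika on 14. Fika wins 14–9.
Cedar–Kiln: Cedar 12–11.
Juniper vs Fika: Juniper is ranked higher on 2+3 = 5 ballots, Fika on 18. Fika wins 18–5.
Juniper vs Kiln: Juniper is ranked higher on 6 ballots, Kiln on 17. Kiln wins 17–6.
Fika–Kiln: Kiln 13–10.
Only Juniper has no wins; Juniper is the Condorcet loser.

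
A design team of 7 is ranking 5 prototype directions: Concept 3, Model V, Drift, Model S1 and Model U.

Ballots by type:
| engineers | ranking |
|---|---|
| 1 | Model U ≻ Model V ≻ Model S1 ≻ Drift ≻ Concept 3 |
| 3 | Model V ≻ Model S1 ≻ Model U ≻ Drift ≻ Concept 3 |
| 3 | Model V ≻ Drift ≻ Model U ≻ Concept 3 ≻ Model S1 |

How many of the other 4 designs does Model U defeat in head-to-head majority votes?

Model U against each rival (7 engineers):
Model U vs Concept 3: Model U is ranked higher on 1+3+3 = 7 ballots, Concept 3 on 0. Model U wins 7–0.
Model U–Model V: Model V 6–1.
Model U vs Drift: 1+3 = 4 for Model U, 3 for Drift — Model U by 4–3.
Model U–Model S1: Model U 4–3.
Model U beats Concept 3, Drift, Model S1; loses to Model V — 3 pairwise wins.

3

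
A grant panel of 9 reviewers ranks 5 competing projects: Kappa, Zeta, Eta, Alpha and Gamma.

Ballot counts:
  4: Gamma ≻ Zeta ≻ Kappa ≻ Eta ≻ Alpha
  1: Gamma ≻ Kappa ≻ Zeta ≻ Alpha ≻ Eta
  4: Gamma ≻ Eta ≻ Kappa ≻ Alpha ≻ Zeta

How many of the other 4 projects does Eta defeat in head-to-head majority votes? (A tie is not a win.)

Eta against each rival (9 reviewers):
Eta vs Kappa: Eta preferred on 4 ballots; Kappa wins 5–4.
Eta vs Zeta: Eta is ranked higher on 4 ballots, Zeta on 5. Zeta wins 5–4.
Eta vs Alpha: Eta wins 8–1.
Eta vs Gamma: Gamma, 9–0.
Eta beats Alpha; loses to Kappa, Zeta, Gamma — 1 pairwise win.

1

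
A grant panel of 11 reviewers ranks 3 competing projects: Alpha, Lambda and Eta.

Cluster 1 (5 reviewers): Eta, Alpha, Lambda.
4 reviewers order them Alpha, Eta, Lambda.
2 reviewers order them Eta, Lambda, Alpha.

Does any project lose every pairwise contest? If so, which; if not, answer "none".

Pairwise majorities:
Alpha–Lambda: Alpha 9–2.
Alpha vs Eta: 4 for Alpha, 7 for Eta — Eta by 7–4.
Lambda vs Eta: 0 for Lambda, 11 for Eta — Eta by 11–0.
Lambda loses to every other project — it is the Condorcet loser.

Lambda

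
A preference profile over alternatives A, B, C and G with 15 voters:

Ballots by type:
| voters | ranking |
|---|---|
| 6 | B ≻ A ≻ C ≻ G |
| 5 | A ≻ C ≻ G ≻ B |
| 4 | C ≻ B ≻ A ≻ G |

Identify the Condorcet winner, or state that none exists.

none

Head-to-head results (15 voters):
A vs B: A preferred on 5 ballots; B wins 10–5.
A vs C: A preferred on 6+5 = 11 ballots; A wins 11–4.
A vs G: 15 to 0, A.
B vs C: B preferred on 6 ballots; C wins 9–6.
B vs G: B is ranked higher on 6+4 = 10 ballots, G on 5. B wins 10–5.
C vs G: 6+5+4 = 15 for C, 0 for G — C by 15–0.
Each alternative drops at least one matchup (A loses to B; B loses to C; C loses to A; G loses to A); the cycle A beats C beats B beats A rules out a Condorcet winner.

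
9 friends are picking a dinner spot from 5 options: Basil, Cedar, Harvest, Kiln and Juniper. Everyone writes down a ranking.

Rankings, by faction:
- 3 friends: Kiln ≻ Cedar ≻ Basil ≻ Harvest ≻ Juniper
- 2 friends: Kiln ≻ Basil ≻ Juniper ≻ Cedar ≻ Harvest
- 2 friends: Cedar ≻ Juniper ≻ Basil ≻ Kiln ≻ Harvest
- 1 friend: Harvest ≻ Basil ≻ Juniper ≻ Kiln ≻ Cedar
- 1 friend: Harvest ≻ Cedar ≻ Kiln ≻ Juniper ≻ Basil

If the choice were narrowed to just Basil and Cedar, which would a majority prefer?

Cedar

Ballots ranking Basil above Cedar: 2 + 1 = 3.
Ballots ranking Cedar above Basil: 9 − 3 = 6.
Cedar wins the head-to-head 6–3.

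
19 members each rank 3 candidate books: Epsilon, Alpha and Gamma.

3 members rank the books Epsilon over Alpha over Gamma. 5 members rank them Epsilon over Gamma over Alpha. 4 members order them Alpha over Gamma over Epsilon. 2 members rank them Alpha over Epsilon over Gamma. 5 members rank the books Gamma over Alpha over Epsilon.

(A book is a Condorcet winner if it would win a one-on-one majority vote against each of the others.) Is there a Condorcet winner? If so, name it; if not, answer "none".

Pairwise majorities:
Epsilon vs Alpha: Alpha wins 11–8.
Epsilon–Gamma: Epsilon 10–9.
Alpha–Gamma: Gamma 10–9.
Every book loses at least once (Epsilon loses to Alpha; Alpha loses to Gamma; Gamma loses to Epsilon). The majority relation contains the cycle Epsilon > Gamma > Alpha > Epsilon, so there is no Condorcet winner.

none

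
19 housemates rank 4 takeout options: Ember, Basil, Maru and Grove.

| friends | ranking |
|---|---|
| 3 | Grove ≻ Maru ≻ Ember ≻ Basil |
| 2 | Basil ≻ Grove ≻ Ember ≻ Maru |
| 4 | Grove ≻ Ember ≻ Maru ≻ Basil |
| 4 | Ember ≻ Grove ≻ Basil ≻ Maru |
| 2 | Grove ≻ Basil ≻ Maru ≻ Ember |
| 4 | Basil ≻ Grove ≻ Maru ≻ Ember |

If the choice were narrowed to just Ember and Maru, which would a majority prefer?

Ballots ranking Ember above Maru: 2 + 4 + 4 = 10.
Ballots ranking Maru above Ember: 19 − 10 = 9.
Ember wins the head-to-head 10–9.

Ember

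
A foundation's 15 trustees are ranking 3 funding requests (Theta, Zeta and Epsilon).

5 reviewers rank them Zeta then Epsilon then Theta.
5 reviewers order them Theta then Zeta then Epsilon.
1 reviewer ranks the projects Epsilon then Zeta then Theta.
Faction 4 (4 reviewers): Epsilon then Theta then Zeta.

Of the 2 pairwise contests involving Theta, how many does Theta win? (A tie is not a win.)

Theta against each rival (15 reviewers):
Theta–Zeta: Theta 9–6.
Theta vs Epsilon: Epsilon wins 10–5.
Theta beats Zeta; loses to Epsilon — 1 pairwise win.

1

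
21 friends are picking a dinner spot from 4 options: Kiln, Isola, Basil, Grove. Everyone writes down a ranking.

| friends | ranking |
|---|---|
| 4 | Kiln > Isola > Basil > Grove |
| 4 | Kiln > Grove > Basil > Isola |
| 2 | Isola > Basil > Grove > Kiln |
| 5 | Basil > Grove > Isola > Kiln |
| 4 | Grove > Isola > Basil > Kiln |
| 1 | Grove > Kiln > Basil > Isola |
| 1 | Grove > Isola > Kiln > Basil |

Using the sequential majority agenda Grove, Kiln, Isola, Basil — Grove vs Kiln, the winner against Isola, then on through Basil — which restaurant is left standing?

Basil

Round 1: Grove vs Kiln — 13–8, Grove advances.
Round 2: Grove vs Isola — 15–6, Grove advances.
Round 3: Grove vs Basil — 10–11, Basil advances.
The agenda winner is Basil.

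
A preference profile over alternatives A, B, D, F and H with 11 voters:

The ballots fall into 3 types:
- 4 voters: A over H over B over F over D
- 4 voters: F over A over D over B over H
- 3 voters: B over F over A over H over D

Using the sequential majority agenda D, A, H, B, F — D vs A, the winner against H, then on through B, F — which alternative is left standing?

F

Round 1: D vs A — 0–11, A advances.
Round 2: A vs H — 11–0, A advances.
Round 3: A vs B — 8–3, A advances.
Round 4: A vs F — 4–7, F advances.
The agenda winner is F.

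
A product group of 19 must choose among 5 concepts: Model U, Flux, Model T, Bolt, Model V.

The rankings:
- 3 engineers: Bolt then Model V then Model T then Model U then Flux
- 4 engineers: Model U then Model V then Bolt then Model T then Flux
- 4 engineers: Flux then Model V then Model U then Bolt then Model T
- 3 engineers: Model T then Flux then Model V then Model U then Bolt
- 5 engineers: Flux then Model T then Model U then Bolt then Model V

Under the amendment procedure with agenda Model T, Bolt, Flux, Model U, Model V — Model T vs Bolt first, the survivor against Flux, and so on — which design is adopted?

Flux

Round 1: Model T vs Bolt — 8–11, Bolt advances.
Round 2: Bolt vs Flux — 7–12, Flux advances.
Round 3: Flux vs Model U — 12–7, Flux advances.
Round 4: Flux vs Model V — 12–7, Flux advances.
The agenda winner is Flux.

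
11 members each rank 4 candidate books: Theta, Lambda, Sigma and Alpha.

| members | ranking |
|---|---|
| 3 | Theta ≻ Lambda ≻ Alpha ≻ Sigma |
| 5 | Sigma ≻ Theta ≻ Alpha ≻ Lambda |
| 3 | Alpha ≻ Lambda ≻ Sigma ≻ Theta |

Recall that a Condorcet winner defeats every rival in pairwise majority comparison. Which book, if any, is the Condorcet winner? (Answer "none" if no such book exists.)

none

Pairwise majorities:
Theta vs Lambda: 8 to 3, Theta.
Theta vs Sigma: Theta is ranked higher on 3 ballots, Sigma on 8. Sigma wins 8–3.
Theta vs Alpha: 8 to 3, Theta.
Lambda vs Sigma: Lambda is ranked higher on 3+3 = 6 ballots, Sigma on 5. Lambda wins 6–5.
Lambda vs Alpha: Lambda preferred on 3 ballots; Alpha wins 8–3.
Sigma vs Alpha: 5 to 6, Alpha.
Every book loses at least once (Theta loses to Sigma; Lambda loses to Theta; Sigma loses to Lambda; Alpha loses to Theta). The majority relation contains the cycle Theta beats Lambda beats Sigma beats Theta, so there is no Condorcet winner.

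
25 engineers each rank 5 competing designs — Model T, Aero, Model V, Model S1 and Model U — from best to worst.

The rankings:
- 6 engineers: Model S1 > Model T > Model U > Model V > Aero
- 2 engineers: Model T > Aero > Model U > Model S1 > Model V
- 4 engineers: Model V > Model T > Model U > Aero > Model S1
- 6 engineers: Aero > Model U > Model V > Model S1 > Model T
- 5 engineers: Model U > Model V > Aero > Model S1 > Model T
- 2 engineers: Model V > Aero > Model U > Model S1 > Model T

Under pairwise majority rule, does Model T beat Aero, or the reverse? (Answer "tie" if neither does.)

Aero

Ballots ranking Model T above Aero: 6 + 2 + 4 = 12.
Ballots ranking Aero above Model T: 25 − 12 = 13.
Aero wins the head-to-head 13–12.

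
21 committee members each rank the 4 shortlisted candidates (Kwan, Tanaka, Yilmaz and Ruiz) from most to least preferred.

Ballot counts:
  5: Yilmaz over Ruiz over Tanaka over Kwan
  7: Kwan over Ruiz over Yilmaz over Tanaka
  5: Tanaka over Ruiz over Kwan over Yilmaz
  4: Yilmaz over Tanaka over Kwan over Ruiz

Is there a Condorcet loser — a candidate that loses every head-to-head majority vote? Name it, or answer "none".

Pairwise majorities:
Kwan vs Tanaka: Tanaka wins 14–7.
Kwan–Yilmaz: Kwan 12–9.
Kwan vs Ruiz: Kwan wins 11–10.
Tanaka vs Yilmaz: Tanaka is ranked higher on 5 ballots, Yilmaz on 16. Yilmaz wins 16–5.
Tanaka vs Ruiz: Ruiz wins 12–9.
Yilmaz vs Ruiz: Yilmaz preferred on 5+4 = 9 ballots; Ruiz wins 12–9.
Every candidate wins at least one matchup (Kwan beats Yilmaz; Tanaka beats Kwan; Yilmaz beats Tanaka; Ruiz beats Tanaka), so there is no Condorcet loser.

none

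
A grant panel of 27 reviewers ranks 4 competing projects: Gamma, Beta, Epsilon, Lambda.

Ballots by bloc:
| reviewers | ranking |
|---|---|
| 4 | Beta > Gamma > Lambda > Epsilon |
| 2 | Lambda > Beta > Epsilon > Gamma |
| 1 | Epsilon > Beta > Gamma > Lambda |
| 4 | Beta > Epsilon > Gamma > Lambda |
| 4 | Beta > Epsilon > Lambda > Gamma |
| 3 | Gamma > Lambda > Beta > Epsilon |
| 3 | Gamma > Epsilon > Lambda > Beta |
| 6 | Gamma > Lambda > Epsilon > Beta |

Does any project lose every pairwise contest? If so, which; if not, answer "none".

Epsilon

Pairwise majorities:
Gamma vs Beta: 3+3+6 = 12 for Gamma, 15 for Beta — Beta by 15–12.
Gamma vs Epsilon: Gamma wins 16–11.
Gamma vs Lambda: Gamma preferred on 4+1+4+3+3+6 = 21 ballots; Gamma wins 21–6.
Beta vs Epsilon: 4+2+4+4+3 = 17 for Beta, 10 for Epsilon — Beta by 17–10.
Beta vs Lambda: Beta is ranked higher on 4+1+4+4 = 13 ballots, Lambda on 14. Lambda wins 14–13.
Epsilon vs Lambda: 1+4+4+3 = 12 for Epsilon, 15 for Lambda — Lambda by 15–12.
Only Epsilon has no wins; Epsilon is the Condorcet loser.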